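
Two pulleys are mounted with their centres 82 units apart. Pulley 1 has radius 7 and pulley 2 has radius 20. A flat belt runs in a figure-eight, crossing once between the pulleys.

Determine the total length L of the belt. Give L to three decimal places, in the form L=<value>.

crossed belt: β = asin((r1+r2)/C) = asin(27/82) = 19.2244°
wrap1 = wrap2 = π + 2β = 218.4487°
tangent length = C·cosβ = 77.4274
L = (r1+r2)·wrap + 2·C·cosβ = 27·3.8126 + 2·77.4274 = 257.7963

L=257.796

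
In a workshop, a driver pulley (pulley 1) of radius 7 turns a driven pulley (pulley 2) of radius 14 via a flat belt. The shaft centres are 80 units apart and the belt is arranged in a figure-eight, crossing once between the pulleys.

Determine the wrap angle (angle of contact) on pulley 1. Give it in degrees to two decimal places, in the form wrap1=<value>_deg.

crossed belt: β = asin((r1+r2)/C) = asin(21/80) = 15.2185°
wrap1 = wrap2 = π + 2β = 210.4369°

wrap1=210.44_deg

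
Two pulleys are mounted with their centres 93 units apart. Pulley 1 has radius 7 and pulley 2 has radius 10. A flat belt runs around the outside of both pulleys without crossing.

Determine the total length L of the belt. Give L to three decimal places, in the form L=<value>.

open belt: β = asin((r2−r1)/C) = asin(3/93) = 1.8486°
wrap1 = π − 2β = 176.3029°
wrap2 = π + 2β = 183.6971°
tangent length = C·cosβ = 92.9516
L = r1·wrap1 + r2·wrap2 + 2·C·cosβ = 7·3.0771 + 10·3.2061 + 2·92.9516 = 239.5039

L=239.504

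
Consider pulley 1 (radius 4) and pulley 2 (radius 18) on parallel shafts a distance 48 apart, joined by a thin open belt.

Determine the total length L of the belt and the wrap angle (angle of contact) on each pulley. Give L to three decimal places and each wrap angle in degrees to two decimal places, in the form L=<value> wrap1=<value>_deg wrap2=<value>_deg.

L=169.228 wrap1=146.08_deg wrap2=213.92_deg

open belt: β = asin((r2−r1)/C) = asin(14/48) = 16.9578°
wrap1 = π − 2β = 146.0845°
wrap2 = π + 2β = 213.9155°
tangent length = C·cosβ = 45.9130
L = r1·wrap1 + r2·wrap2 + 2·C·cosβ = 4·2.5497 + 18·3.7335 + 2·45.9130 = 169.2281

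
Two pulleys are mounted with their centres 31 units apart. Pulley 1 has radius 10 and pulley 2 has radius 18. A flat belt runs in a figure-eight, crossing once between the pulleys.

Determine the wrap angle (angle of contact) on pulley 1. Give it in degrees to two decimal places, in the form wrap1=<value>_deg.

crossed belt: β = asin((r1+r2)/C) = asin(28/31) = 64.5854°
wrap1 = wrap2 = π + 2β = 309.1708°

wrap1=309.17_deg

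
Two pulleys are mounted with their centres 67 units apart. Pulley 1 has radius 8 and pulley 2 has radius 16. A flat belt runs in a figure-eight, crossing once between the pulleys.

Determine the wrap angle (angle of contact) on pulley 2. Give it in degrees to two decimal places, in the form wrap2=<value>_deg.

wrap2=221.98_deg

crossed belt: β = asin((r1+r2)/C) = asin(24/67) = 20.9902°
wrap1 = wrap2 = π + 2β = 221.9805°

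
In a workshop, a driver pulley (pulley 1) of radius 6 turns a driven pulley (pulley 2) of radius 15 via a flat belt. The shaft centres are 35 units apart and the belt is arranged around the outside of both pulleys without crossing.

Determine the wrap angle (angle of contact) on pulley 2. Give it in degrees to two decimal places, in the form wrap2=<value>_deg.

wrap2=209.80_deg

open belt: β = asin((r2−r1)/C) = asin(9/35) = 14.9006°
wrap1 = π − 2β = 150.1988°
wrap2 = π + 2β = 209.8012°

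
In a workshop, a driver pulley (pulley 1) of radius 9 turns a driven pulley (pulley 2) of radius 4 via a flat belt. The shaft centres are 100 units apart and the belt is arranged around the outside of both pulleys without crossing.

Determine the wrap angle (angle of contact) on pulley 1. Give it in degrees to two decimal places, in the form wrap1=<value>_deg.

open belt: β = asin((r2−r1)/C) = asin(-5/100) = -2.8660°
wrap1 = π − 2β = 185.7320°
wrap2 = π + 2β = 174.2680°

wrap1=185.73_deg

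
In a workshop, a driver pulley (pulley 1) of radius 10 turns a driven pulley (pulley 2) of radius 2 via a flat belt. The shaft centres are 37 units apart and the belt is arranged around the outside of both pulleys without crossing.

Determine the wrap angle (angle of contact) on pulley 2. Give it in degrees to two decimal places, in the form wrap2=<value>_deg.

open belt: β = asin((r2−r1)/C) = asin(-8/37) = -12.4869°
wrap1 = π − 2β = 204.9738°
wrap2 = π + 2β = 155.0262°

wrap2=155.03_deg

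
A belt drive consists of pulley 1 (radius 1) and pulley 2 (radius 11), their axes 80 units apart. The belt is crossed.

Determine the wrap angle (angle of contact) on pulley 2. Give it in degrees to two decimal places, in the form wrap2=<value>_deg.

crossed belt: β = asin((r1+r2)/C) = asin(12/80) = 8.6269°
wrap1 = wrap2 = π + 2β = 197.2539°

wrap2=197.25_deg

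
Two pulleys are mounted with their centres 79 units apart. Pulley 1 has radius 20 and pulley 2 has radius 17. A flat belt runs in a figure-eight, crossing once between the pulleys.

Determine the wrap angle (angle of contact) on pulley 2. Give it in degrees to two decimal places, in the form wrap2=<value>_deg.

crossed belt: β = asin((r1+r2)/C) = asin(37/79) = 27.9275°
wrap1 = wrap2 = π + 2β = 235.8551°

wrap2=235.86_deg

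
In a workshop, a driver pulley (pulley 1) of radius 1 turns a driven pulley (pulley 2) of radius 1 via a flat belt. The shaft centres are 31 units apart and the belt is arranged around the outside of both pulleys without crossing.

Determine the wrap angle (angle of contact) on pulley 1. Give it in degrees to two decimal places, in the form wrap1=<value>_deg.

open belt: β = asin((r2−r1)/C) = asin(0/31) = 0.0000°
wrap1 = π − 2β = 180.0000°
wrap2 = π + 2β = 180.0000°

wrap1=180.00_deg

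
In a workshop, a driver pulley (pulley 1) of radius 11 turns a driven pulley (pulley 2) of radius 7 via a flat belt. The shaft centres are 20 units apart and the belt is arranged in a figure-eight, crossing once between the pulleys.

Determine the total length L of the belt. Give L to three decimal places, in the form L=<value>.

L=114.296

crossed belt: β = asin((r1+r2)/C) = asin(18/20) = 64.1581°
wrap1 = wrap2 = π + 2β = 308.3161°
tangent length = C·cosβ = 8.7178
L = (r1+r2)·wrap + 2·C·cosβ = 18·5.3811 + 2·8.7178 = 114.2960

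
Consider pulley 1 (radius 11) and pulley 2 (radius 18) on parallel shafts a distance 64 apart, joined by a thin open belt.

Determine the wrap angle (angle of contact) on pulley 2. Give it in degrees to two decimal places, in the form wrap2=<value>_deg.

wrap2=192.56_deg

open belt: β = asin((r2−r1)/C) = asin(7/64) = 6.2793°
wrap1 = π − 2β = 167.4414°
wrap2 = π + 2β = 192.5586°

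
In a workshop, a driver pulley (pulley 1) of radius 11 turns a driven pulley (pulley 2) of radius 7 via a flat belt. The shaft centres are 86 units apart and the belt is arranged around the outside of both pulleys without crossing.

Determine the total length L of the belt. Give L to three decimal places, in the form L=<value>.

L=228.735

open belt: β = asin((r2−r1)/C) = asin(-4/86) = -2.6659°
wrap1 = π − 2β = 185.3318°
wrap2 = π + 2β = 174.6682°
tangent length = C·cosβ = 85.9069
L = r1·wrap1 + r2·wrap2 + 2·C·cosβ = 11·3.2346 + 7·3.0485 + 2·85.9069 = 228.7347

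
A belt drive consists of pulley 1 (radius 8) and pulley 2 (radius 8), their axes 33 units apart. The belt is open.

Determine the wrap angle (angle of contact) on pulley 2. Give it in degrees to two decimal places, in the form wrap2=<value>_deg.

wrap2=180.00_deg

open belt: β = asin((r2−r1)/C) = asin(0/33) = 0.0000°
wrap1 = π − 2β = 180.0000°
wrap2 = π + 2β = 180.0000°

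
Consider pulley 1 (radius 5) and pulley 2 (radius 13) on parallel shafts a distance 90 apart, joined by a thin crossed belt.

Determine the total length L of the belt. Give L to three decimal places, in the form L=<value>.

crossed belt: β = asin((r1+r2)/C) = asin(18/90) = 11.5370°
wrap1 = wrap2 = π + 2β = 203.0739°
tangent length = C·cosβ = 88.1816
L = (r1+r2)·wrap + 2·C·cosβ = 18·3.5443 + 2·88.1816 = 240.1608

L=240.161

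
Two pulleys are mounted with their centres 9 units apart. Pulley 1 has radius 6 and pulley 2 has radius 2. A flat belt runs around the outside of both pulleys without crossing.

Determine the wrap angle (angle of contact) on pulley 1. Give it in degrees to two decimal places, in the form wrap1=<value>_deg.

wrap1=232.78_deg

open belt: β = asin((r2−r1)/C) = asin(-4/9) = -26.3878°
wrap1 = π − 2β = 232.7756°
wrap2 = π + 2β = 127.2244°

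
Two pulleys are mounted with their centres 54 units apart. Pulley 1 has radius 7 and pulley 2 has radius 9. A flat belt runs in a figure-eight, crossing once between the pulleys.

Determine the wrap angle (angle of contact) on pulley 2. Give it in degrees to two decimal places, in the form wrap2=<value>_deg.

crossed belt: β = asin((r1+r2)/C) = asin(16/54) = 17.2353°
wrap1 = wrap2 = π + 2β = 214.4706°

wrap2=214.47_deg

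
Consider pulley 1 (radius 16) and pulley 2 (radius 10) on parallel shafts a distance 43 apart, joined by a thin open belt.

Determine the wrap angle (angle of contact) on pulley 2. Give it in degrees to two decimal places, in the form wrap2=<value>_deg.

open belt: β = asin((r2−r1)/C) = asin(-6/43) = -8.0209°
wrap1 = π − 2β = 196.0419°
wrap2 = π + 2β = 163.9581°

wrap2=163.96_deg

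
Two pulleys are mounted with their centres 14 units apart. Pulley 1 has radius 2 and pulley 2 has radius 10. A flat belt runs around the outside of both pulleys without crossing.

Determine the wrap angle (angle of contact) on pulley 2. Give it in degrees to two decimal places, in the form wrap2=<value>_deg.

wrap2=249.70_deg

open belt: β = asin((r2−r1)/C) = asin(8/14) = 34.8499°
wrap1 = π − 2β = 110.3002°
wrap2 = π + 2β = 249.6998°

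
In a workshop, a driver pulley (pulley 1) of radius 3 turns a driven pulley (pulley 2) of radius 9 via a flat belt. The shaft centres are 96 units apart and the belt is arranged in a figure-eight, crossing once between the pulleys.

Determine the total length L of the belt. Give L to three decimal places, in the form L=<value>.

L=231.201

crossed belt: β = asin((r1+r2)/C) = asin(12/96) = 7.1808°
wrap1 = wrap2 = π + 2β = 194.3615°
tangent length = C·cosβ = 95.2470
L = (r1+r2)·wrap + 2·C·cosβ = 12·3.3922 + 2·95.2470 = 231.2011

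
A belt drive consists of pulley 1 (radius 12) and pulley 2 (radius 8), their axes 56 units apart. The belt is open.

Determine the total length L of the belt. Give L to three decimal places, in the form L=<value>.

open belt: β = asin((r2−r1)/C) = asin(-4/56) = -4.0960°
wrap1 = π − 2β = 188.1921°
wrap2 = π + 2β = 171.8079°
tangent length = C·cosβ = 55.8570
L = r1·wrap1 + r2·wrap2 + 2·C·cosβ = 12·3.2846 + 8·2.9986 + 2·55.8570 = 175.1177

L=175.118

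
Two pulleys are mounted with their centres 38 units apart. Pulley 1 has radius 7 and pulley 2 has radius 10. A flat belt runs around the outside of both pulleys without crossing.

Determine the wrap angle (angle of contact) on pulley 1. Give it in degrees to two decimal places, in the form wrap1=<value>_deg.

wrap1=170.94_deg

open belt: β = asin((r2−r1)/C) = asin(3/38) = 4.5281°
wrap1 = π − 2β = 170.9439°
wrap2 = π + 2β = 189.0561°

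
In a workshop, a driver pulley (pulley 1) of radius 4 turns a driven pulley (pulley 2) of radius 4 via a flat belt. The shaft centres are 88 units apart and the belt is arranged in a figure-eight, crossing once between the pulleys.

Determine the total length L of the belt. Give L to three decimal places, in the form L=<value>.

crossed belt: β = asin((r1+r2)/C) = asin(8/88) = 5.2159°
wrap1 = wrap2 = π + 2β = 190.4318°
tangent length = C·cosβ = 87.6356
L = (r1+r2)·wrap + 2·C·cosβ = 8·3.3237 + 2·87.6356 = 201.8605

L=201.861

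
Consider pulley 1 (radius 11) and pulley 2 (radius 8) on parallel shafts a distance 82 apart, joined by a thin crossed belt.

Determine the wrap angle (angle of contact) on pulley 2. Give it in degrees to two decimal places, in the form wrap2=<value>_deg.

crossed belt: β = asin((r1+r2)/C) = asin(19/82) = 13.3976°
wrap1 = wrap2 = π + 2β = 206.7952°

wrap2=206.80_deg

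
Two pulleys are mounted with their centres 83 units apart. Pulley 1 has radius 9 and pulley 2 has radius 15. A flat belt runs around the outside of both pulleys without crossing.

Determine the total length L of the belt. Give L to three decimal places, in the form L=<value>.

open belt: β = asin((r2−r1)/C) = asin(6/83) = 4.1455°
wrap1 = π − 2β = 171.7090°
wrap2 = π + 2β = 188.2910°
tangent length = C·cosβ = 82.7828
L = r1·wrap1 + r2·wrap2 + 2·C·cosβ = 9·2.9969 + 15·3.2863 + 2·82.7828 = 241.8321

L=241.832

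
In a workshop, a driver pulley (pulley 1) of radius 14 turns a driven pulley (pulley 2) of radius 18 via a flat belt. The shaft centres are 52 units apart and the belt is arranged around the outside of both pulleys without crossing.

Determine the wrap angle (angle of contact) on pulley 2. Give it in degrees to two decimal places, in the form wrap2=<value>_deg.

open belt: β = asin((r2−r1)/C) = asin(4/52) = 4.4117°
wrap1 = π − 2β = 171.1765°
wrap2 = π + 2β = 188.8235°

wrap2=188.82_deg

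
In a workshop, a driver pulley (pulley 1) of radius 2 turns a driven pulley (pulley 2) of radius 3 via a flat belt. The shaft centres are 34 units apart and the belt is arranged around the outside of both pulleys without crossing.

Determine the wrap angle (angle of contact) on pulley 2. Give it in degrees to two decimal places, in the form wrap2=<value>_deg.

wrap2=183.37_deg

open belt: β = asin((r2−r1)/C) = asin(1/34) = 1.6854°
wrap1 = π − 2β = 176.6292°
wrap2 = π + 2β = 183.3708°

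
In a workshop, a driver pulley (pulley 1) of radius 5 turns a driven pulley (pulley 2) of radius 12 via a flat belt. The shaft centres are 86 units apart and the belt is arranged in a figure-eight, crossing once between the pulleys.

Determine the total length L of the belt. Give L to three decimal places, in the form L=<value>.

crossed belt: β = asin((r1+r2)/C) = asin(17/86) = 11.4010°
wrap1 = wrap2 = π + 2β = 202.8020°
tangent length = C·cosβ = 84.3030
L = (r1+r2)·wrap + 2·C·cosβ = 17·3.5396 + 2·84.3030 = 228.7786

L=228.779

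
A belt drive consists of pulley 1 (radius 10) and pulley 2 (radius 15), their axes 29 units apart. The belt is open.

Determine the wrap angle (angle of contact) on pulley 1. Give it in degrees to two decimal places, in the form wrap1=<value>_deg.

wrap1=160.14_deg

open belt: β = asin((r2−r1)/C) = asin(5/29) = 9.9282°
wrap1 = π − 2β = 160.1436°
wrap2 = π + 2β = 199.8564°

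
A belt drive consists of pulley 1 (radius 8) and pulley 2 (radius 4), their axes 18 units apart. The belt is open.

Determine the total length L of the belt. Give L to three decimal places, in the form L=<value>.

open belt: β = asin((r2−r1)/C) = asin(-4/18) = -12.8396°
wrap1 = π − 2β = 205.6792°
wrap2 = π + 2β = 154.3208°
tangent length = C·cosβ = 17.5499
L = r1·wrap1 + r2·wrap2 + 2·C·cosβ = 8·3.5898 + 4·2.6934 + 2·17.5499 = 74.5917

L=74.592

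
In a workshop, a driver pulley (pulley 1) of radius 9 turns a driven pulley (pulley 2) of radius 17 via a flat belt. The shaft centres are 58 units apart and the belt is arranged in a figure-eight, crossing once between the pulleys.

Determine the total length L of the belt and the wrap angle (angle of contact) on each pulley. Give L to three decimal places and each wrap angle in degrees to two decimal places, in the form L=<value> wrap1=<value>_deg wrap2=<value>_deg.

L=209.545 wrap1=233.27_deg wrap2=233.27_deg

crossed belt: β = asin((r1+r2)/C) = asin(26/58) = 26.6331°
wrap1 = wrap2 = π + 2β = 233.2662°
tangent length = C·cosβ = 51.8459
L = (r1+r2)·wrap + 2·C·cosβ = 26·4.0713 + 2·51.8459 = 209.5447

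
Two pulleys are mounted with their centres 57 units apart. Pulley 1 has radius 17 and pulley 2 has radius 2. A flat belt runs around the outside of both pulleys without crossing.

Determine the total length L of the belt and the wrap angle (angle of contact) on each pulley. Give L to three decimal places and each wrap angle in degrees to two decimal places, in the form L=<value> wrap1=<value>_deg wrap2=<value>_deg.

L=177.661 wrap1=210.52_deg wrap2=149.48_deg

open belt: β = asin((r2−r1)/C) = asin(-15/57) = -15.2575°
wrap1 = π − 2β = 210.5150°
wrap2 = π + 2β = 149.4850°
tangent length = C·cosβ = 54.9909
L = r1·wrap1 + r2·wrap2 + 2·C·cosβ = 17·3.6742 + 2·2.6090 + 2·54.9909 = 177.6609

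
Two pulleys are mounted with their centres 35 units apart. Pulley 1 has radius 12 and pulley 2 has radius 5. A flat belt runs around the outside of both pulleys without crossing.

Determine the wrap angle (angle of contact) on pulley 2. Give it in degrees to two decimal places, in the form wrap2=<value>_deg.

wrap2=156.93_deg

open belt: β = asin((r2−r1)/C) = asin(-7/35) = -11.5370°
wrap1 = π − 2β = 203.0739°
wrap2 = π + 2β = 156.9261°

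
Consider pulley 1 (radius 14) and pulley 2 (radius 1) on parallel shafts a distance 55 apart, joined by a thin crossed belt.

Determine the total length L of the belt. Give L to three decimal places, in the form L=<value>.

L=161.241

crossed belt: β = asin((r1+r2)/C) = asin(15/55) = 15.8266°
wrap1 = wrap2 = π + 2β = 211.6532°
tangent length = C·cosβ = 52.9150
L = (r1+r2)·wrap + 2·C·cosβ = 15·3.6940 + 2·52.9150 = 161.2407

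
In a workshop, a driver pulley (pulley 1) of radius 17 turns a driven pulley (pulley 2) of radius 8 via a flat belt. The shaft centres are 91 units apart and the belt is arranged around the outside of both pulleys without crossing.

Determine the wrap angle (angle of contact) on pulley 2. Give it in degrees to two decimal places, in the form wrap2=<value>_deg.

open belt: β = asin((r2−r1)/C) = asin(-9/91) = -5.6759°
wrap1 = π − 2β = 191.3518°
wrap2 = π + 2β = 168.6482°

wrap2=168.65_deg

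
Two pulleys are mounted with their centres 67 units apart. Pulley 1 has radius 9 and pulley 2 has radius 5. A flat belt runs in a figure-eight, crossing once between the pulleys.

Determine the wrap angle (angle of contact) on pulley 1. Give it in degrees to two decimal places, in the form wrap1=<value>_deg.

wrap1=204.12_deg

crossed belt: β = asin((r1+r2)/C) = asin(14/67) = 12.0611°
wrap1 = wrap2 = π + 2β = 204.1223°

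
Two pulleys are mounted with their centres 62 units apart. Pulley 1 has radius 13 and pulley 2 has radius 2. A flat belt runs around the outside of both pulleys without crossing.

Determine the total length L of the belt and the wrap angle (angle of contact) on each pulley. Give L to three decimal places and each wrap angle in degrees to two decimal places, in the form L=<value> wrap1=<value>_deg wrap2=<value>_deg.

open belt: β = asin((r2−r1)/C) = asin(-11/62) = -10.2195°
wrap1 = π − 2β = 200.4390°
wrap2 = π + 2β = 159.5610°
tangent length = C·cosβ = 61.0164
L = r1·wrap1 + r2·wrap2 + 2·C·cosβ = 13·3.4983 + 2·2.7849 + 2·61.0164 = 173.0807

L=173.081 wrap1=200.44_deg wrap2=159.56_deg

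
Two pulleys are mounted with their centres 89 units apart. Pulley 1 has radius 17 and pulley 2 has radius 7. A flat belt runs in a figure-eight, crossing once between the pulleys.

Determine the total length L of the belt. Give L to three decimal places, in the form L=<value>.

L=259.910

crossed belt: β = asin((r1+r2)/C) = asin(24/89) = 15.6442°
wrap1 = wrap2 = π + 2β = 211.2884°
tangent length = C·cosβ = 85.7030
L = (r1+r2)·wrap + 2·C·cosβ = 24·3.6877 + 2·85.7030 = 259.9102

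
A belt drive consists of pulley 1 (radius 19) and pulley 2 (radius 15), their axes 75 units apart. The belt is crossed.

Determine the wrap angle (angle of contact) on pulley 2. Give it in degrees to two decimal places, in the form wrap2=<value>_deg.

crossed belt: β = asin((r1+r2)/C) = asin(34/75) = 26.9577°
wrap1 = wrap2 = π + 2β = 233.9155°

wrap2=233.92_deg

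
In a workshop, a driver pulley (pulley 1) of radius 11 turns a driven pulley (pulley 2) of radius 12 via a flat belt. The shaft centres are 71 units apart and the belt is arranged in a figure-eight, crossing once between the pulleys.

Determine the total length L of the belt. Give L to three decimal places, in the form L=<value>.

L=221.775

crossed belt: β = asin((r1+r2)/C) = asin(23/71) = 18.9016°
wrap1 = wrap2 = π + 2β = 217.8032°
tangent length = C·cosβ = 67.1714
L = (r1+r2)·wrap + 2·C·cosβ = 23·3.8014 + 2·67.1714 = 221.7746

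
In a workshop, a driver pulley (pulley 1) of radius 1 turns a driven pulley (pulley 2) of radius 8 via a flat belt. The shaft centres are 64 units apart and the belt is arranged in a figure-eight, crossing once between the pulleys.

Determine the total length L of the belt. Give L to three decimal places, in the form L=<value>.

L=157.542

crossed belt: β = asin((r1+r2)/C) = asin(9/64) = 8.0840°
wrap1 = wrap2 = π + 2β = 196.1680°
tangent length = C·cosβ = 63.3640
L = (r1+r2)·wrap + 2·C·cosβ = 9·3.4238 + 2·63.3640 = 157.5421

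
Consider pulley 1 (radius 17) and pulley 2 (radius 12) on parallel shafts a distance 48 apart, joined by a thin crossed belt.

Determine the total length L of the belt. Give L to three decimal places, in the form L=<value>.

crossed belt: β = asin((r1+r2)/C) = asin(29/48) = 37.1689°
wrap1 = wrap2 = π + 2β = 254.3378°
tangent length = C·cosβ = 38.2492
L = (r1+r2)·wrap + 2·C·cosβ = 29·4.4390 + 2·38.2492 = 205.2303

L=205.230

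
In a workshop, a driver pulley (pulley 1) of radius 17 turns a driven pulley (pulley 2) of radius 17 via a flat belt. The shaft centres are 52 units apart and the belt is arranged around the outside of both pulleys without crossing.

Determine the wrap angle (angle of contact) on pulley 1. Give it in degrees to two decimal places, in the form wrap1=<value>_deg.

wrap1=180.00_deg

open belt: β = asin((r2−r1)/C) = asin(0/52) = 0.0000°
wrap1 = π − 2β = 180.0000°
wrap2 = π + 2β = 180.0000°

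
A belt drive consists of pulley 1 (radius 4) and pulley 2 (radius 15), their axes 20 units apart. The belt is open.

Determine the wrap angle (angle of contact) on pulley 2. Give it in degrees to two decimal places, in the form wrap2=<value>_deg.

open belt: β = asin((r2−r1)/C) = asin(11/20) = 33.3670°
wrap1 = π − 2β = 113.2660°
wrap2 = π + 2β = 246.7340°

wrap2=246.73_deg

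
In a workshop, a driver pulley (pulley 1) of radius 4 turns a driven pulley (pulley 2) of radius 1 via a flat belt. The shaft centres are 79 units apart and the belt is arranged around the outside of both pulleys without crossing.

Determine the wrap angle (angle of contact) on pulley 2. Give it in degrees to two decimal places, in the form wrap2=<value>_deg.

open belt: β = asin((r2−r1)/C) = asin(-3/79) = -2.1763°
wrap1 = π − 2β = 184.3526°
wrap2 = π + 2β = 175.6474°

wrap2=175.65_deg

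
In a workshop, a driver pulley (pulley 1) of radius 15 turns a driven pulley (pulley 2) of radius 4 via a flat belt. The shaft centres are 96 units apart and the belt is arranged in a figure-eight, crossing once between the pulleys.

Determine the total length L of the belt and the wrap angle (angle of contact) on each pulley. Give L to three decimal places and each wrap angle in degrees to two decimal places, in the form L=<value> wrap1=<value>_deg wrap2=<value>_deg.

L=255.463 wrap1=202.83_deg wrap2=202.83_deg

crossed belt: β = asin((r1+r2)/C) = asin(19/96) = 11.4152°
wrap1 = wrap2 = π + 2β = 202.8303°
tangent length = C·cosβ = 94.1010
L = (r1+r2)·wrap + 2·C·cosβ = 19·3.5401 + 2·94.1010 = 255.4631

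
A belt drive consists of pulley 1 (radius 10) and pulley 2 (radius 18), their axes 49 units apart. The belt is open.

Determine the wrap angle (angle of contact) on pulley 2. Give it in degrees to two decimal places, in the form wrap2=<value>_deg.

wrap2=198.79_deg

open belt: β = asin((r2−r1)/C) = asin(8/49) = 9.3965°
wrap1 = π − 2β = 161.2070°
wrap2 = π + 2β = 198.7930°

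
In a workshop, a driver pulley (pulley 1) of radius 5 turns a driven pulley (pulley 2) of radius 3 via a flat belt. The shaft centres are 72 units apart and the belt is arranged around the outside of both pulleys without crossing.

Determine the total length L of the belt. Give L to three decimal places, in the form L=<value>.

L=169.188

open belt: β = asin((r2−r1)/C) = asin(-2/72) = -1.5918°
wrap1 = π − 2β = 183.1835°
wrap2 = π + 2β = 176.8165°
tangent length = C·cosβ = 71.9722
L = r1·wrap1 + r2·wrap2 + 2·C·cosβ = 5·3.1972 + 3·3.0860 + 2·71.9722 = 169.1883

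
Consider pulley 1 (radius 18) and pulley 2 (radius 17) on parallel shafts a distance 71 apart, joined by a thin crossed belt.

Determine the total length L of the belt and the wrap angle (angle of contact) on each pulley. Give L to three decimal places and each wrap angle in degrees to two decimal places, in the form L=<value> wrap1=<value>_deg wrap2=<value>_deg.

crossed belt: β = asin((r1+r2)/C) = asin(35/71) = 29.5352°
wrap1 = wrap2 = π + 2β = 239.0703°
tangent length = C·cosβ = 61.7738
L = (r1+r2)·wrap + 2·C·cosβ = 35·4.1726 + 2·61.7738 = 269.5873

L=269.587 wrap1=239.07_deg wrap2=239.07_deg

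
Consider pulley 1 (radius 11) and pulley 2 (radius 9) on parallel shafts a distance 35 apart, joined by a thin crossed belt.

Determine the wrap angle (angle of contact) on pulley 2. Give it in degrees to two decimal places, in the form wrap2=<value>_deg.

crossed belt: β = asin((r1+r2)/C) = asin(20/35) = 34.8499°
wrap1 = wrap2 = π + 2β = 249.6998°

wrap2=249.70_deg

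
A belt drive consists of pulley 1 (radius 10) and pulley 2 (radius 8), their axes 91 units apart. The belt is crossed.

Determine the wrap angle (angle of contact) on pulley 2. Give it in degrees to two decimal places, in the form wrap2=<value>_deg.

crossed belt: β = asin((r1+r2)/C) = asin(18/91) = 11.4085°
wrap1 = wrap2 = π + 2β = 202.8169°

wrap2=202.82_deg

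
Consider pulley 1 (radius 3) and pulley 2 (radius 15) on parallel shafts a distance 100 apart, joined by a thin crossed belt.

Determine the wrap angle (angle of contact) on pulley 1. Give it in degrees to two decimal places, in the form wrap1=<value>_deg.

crossed belt: β = asin((r1+r2)/C) = asin(18/100) = 10.3698°
wrap1 = wrap2 = π + 2β = 200.7395°

wrap1=200.74_deg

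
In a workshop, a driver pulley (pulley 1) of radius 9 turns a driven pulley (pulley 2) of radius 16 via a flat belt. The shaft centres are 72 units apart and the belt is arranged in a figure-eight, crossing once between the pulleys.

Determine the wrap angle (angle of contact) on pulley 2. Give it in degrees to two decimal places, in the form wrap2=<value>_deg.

wrap2=220.64_deg

crossed belt: β = asin((r1+r2)/C) = asin(25/72) = 20.3175°
wrap1 = wrap2 = π + 2β = 220.6350°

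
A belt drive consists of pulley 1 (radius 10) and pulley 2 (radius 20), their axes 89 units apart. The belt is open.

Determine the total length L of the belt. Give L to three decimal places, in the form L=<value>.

open belt: β = asin((r2−r1)/C) = asin(10/89) = 6.4514°
wrap1 = π − 2β = 167.0973°
wrap2 = π + 2β = 192.9027°
tangent length = C·cosβ = 88.4364
L = r1·wrap1 + r2·wrap2 + 2·C·cosβ = 10·2.9164 + 20·3.3668 + 2·88.4364 = 273.3726

L=273.373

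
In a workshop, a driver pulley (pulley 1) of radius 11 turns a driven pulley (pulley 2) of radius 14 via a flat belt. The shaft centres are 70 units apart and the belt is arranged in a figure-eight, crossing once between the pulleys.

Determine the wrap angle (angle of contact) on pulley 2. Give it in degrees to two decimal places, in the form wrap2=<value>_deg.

crossed belt: β = asin((r1+r2)/C) = asin(25/70) = 20.9248°
wrap1 = wrap2 = π + 2β = 221.8497°

wrap2=221.85_deg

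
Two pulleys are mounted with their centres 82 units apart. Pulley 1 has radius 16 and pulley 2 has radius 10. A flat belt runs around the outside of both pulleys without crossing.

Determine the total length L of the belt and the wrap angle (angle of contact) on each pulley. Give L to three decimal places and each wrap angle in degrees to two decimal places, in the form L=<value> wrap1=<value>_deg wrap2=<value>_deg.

L=246.121 wrap1=188.39_deg wrap2=171.61_deg

open belt: β = asin((r2−r1)/C) = asin(-6/82) = -4.1961°
wrap1 = π − 2β = 188.3922°
wrap2 = π + 2β = 171.6078°
tangent length = C·cosβ = 81.7802
L = r1·wrap1 + r2·wrap2 + 2·C·cosβ = 16·3.2881 + 10·2.9951 + 2·81.7802 = 246.1206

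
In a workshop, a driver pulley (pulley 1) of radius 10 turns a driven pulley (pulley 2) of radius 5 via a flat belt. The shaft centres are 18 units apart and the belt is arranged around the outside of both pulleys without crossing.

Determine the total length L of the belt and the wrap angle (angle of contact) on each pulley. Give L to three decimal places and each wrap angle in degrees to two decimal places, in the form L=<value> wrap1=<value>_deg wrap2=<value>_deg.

L=84.522 wrap1=212.26_deg wrap2=147.74_deg

open belt: β = asin((r2−r1)/C) = asin(-5/18) = -16.1276°
wrap1 = π − 2β = 212.2552°
wrap2 = π + 2β = 147.7448°
tangent length = C·cosβ = 17.2916
L = r1·wrap1 + r2·wrap2 + 2·C·cosβ = 10·3.7046 + 5·2.5786 + 2·17.2916 = 84.5219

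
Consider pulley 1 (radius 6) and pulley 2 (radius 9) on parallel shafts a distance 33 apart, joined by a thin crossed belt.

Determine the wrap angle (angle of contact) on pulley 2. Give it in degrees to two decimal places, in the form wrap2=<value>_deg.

wrap2=234.07_deg

crossed belt: β = asin((r1+r2)/C) = asin(15/33) = 27.0357°
wrap1 = wrap2 = π + 2β = 234.0714°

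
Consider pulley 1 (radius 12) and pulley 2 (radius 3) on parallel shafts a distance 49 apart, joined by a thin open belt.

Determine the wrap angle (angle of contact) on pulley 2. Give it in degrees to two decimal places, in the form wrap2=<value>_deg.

wrap2=158.83_deg

open belt: β = asin((r2−r1)/C) = asin(-9/49) = -10.5838°
wrap1 = π − 2β = 201.1676°
wrap2 = π + 2β = 158.8324°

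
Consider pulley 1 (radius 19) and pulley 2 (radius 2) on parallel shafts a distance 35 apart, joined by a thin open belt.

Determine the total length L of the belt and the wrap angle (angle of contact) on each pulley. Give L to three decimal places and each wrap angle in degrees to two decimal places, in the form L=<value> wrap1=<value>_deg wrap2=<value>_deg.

L=144.406 wrap1=238.12_deg wrap2=121.88_deg

open belt: β = asin((r2−r1)/C) = asin(-17/35) = -29.0593°
wrap1 = π − 2β = 238.1186°
wrap2 = π + 2β = 121.8814°
tangent length = C·cosβ = 30.5941
L = r1·wrap1 + r2·wrap2 + 2·C·cosβ = 19·4.1560 + 2·2.1272 + 2·30.5941 = 144.4058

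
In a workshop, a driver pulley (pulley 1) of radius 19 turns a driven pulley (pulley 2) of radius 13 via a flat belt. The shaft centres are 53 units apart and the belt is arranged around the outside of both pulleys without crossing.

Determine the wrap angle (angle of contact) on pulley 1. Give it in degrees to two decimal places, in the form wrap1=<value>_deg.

open belt: β = asin((r2−r1)/C) = asin(-6/53) = -6.5002°
wrap1 = π − 2β = 193.0005°
wrap2 = π + 2β = 166.9995°

wrap1=193.00_deg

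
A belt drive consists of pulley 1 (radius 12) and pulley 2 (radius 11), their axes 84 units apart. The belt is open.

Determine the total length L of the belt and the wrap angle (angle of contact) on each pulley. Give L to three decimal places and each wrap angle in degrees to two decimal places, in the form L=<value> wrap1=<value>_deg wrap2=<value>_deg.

open belt: β = asin((r2−r1)/C) = asin(-1/84) = -0.6821°
wrap1 = π − 2β = 181.3642°
wrap2 = π + 2β = 178.6358°
tangent length = C·cosβ = 83.9940
L = r1·wrap1 + r2·wrap2 + 2·C·cosβ = 12·3.1654 + 11·3.1178 + 2·83.9940 = 240.2685

L=240.269 wrap1=181.36_deg wrap2=178.64_deg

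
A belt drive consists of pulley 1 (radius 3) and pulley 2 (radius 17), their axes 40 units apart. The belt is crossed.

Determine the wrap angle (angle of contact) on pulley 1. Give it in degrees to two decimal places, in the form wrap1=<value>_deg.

crossed belt: β = asin((r1+r2)/C) = asin(20/40) = 30.0000°
wrap1 = wrap2 = π + 2β = 240.0000°

wrap1=240.00_deg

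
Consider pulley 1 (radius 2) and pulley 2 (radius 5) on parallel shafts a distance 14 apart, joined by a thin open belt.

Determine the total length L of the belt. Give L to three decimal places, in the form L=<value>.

open belt: β = asin((r2−r1)/C) = asin(3/14) = 12.3736°
wrap1 = π − 2β = 155.2527°
wrap2 = π + 2β = 204.7473°
tangent length = C·cosβ = 13.6748
L = r1·wrap1 + r2·wrap2 + 2·C·cosβ = 2·2.7097 + 5·3.5735 + 2·13.6748 = 50.6365

L=50.637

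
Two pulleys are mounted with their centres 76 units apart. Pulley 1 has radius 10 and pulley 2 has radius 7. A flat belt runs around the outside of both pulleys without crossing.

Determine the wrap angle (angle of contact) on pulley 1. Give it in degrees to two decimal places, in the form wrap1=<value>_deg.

wrap1=184.52_deg

open belt: β = asin((r2−r1)/C) = asin(-3/76) = -2.2623°
wrap1 = π − 2β = 184.5245°
wrap2 = π + 2β = 175.4755°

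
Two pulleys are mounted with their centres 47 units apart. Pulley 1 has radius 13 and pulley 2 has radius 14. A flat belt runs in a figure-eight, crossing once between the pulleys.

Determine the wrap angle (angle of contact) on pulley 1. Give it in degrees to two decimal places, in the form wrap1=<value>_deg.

wrap1=250.12_deg

crossed belt: β = asin((r1+r2)/C) = asin(27/47) = 35.0624°
wrap1 = wrap2 = π + 2β = 250.1248°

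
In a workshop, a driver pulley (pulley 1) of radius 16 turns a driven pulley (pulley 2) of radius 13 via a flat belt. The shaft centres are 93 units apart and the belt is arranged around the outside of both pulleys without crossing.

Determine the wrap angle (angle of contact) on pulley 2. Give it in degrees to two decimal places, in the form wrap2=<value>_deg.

wrap2=176.30_deg

open belt: β = asin((r2−r1)/C) = asin(-3/93) = -1.8486°
wrap1 = π − 2β = 183.6971°
wrap2 = π + 2β = 176.3029°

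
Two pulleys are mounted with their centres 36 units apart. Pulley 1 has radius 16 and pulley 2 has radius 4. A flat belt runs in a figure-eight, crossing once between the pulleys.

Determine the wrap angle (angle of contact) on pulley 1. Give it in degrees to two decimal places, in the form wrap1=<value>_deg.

crossed belt: β = asin((r1+r2)/C) = asin(20/36) = 33.7490°
wrap1 = wrap2 = π + 2β = 247.4980°

wrap1=247.50_deg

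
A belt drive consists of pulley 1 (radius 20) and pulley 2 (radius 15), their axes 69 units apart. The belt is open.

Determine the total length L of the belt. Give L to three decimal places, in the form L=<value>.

L=248.318

open belt: β = asin((r2−r1)/C) = asin(-5/69) = -4.1555°
wrap1 = π − 2β = 188.3110°
wrap2 = π + 2β = 171.6890°
tangent length = C·cosβ = 68.8186
L = r1·wrap1 + r2·wrap2 + 2·C·cosβ = 20·3.2866 + 15·2.9965 + 2·68.8186 = 248.3182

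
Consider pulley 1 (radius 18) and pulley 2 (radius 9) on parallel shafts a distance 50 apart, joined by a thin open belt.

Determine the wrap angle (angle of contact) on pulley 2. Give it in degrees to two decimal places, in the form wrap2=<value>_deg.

open belt: β = asin((r2−r1)/C) = asin(-9/50) = -10.3698°
wrap1 = π − 2β = 200.7395°
wrap2 = π + 2β = 159.2605°

wrap2=159.26_deg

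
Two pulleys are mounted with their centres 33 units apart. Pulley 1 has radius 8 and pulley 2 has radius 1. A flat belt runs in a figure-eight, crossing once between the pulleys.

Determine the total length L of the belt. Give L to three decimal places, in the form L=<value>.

L=96.744

crossed belt: β = asin((r1+r2)/C) = asin(9/33) = 15.8266°
wrap1 = wrap2 = π + 2β = 211.6532°
tangent length = C·cosβ = 31.7490
L = (r1+r2)·wrap + 2·C·cosβ = 9·3.6940 + 2·31.7490 = 96.7444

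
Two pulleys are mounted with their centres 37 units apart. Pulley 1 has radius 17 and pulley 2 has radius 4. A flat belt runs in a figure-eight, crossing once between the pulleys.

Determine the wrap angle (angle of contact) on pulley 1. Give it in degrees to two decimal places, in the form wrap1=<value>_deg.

wrap1=249.16_deg

crossed belt: β = asin((r1+r2)/C) = asin(21/37) = 34.5808°
wrap1 = wrap2 = π + 2β = 249.1616°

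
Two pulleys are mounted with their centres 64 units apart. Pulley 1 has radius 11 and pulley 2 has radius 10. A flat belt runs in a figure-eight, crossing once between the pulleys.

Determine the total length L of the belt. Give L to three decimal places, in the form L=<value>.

L=200.928

crossed belt: β = asin((r1+r2)/C) = asin(21/64) = 19.1550°
wrap1 = wrap2 = π + 2β = 218.3100°
tangent length = C·cosβ = 60.4566
L = (r1+r2)·wrap + 2·C·cosβ = 21·3.8102 + 2·60.4566 = 200.9280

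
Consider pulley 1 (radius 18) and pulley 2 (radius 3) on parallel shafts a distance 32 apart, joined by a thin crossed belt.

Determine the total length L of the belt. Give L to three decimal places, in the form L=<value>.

crossed belt: β = asin((r1+r2)/C) = asin(21/32) = 41.0145°
wrap1 = wrap2 = π + 2β = 262.0290°
tangent length = C·cosβ = 24.1454
L = (r1+r2)·wrap + 2·C·cosβ = 21·4.5733 + 2·24.1454 = 144.3294

L=144.329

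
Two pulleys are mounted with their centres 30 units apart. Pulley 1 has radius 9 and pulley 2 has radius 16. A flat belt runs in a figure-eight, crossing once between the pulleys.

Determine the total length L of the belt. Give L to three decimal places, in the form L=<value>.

crossed belt: β = asin((r1+r2)/C) = asin(25/30) = 56.4427°
wrap1 = wrap2 = π + 2β = 292.8854°
tangent length = C·cosβ = 16.5831
L = (r1+r2)·wrap + 2·C·cosβ = 25·5.1118 + 2·16.5831 = 160.9616

L=160.962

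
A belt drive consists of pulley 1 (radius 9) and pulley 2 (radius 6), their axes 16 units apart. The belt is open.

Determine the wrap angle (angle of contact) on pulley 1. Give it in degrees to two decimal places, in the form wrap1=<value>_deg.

wrap1=201.61_deg

open belt: β = asin((r2−r1)/C) = asin(-3/16) = -10.8069°
wrap1 = π − 2β = 201.6138°
wrap2 = π + 2β = 158.3862°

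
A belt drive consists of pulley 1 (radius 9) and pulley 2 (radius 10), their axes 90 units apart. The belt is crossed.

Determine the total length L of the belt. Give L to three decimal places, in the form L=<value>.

crossed belt: β = asin((r1+r2)/C) = asin(19/90) = 12.1875°
wrap1 = wrap2 = π + 2β = 204.3749°
tangent length = C·cosβ = 87.9716
L = (r1+r2)·wrap + 2·C·cosβ = 19·3.5670 + 2·87.9716 = 243.7165

L=243.716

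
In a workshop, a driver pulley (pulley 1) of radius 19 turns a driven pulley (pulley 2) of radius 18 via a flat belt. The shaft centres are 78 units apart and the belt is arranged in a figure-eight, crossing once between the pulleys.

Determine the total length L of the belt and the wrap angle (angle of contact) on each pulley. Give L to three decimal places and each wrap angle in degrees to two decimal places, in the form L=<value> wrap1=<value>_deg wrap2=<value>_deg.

L=290.144 wrap1=236.64_deg wrap2=236.64_deg

crossed belt: β = asin((r1+r2)/C) = asin(37/78) = 28.3176°
wrap1 = wrap2 = π + 2β = 236.6352°
tangent length = C·cosβ = 68.6659
L = (r1+r2)·wrap + 2·C·cosβ = 37·4.1301 + 2·68.6659 = 290.1441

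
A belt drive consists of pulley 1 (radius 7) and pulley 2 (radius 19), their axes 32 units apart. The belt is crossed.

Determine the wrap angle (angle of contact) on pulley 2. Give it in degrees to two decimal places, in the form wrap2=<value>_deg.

crossed belt: β = asin((r1+r2)/C) = asin(26/32) = 54.3409°
wrap1 = wrap2 = π + 2β = 288.6818°

wrap2=288.68_deg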